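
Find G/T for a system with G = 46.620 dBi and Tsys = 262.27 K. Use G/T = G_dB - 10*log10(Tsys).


G/T = 46.620 - 10*log10(262.27) = 46.620 - 24.18749 = 22.43 dB/K

22.43 dB/K


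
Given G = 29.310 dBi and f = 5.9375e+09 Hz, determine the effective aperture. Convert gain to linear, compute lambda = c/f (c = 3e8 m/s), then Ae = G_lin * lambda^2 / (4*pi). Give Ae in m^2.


lambda = c / f = 3.0000e+08 / 5.9375e+09 = 0.05052632 m
G_linear = 10^(29.310/10) = 853.1001
Ae = G_linear * lambda^2 / (4*pi) = 853.1001 * 0.05052632^2 / (4*pi) = 0.1733 m^2

0.1733 m^2


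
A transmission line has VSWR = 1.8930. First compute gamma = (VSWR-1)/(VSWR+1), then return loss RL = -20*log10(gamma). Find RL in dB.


gamma = (1.8930 - 1) / (1.8930 + 1) = 0.3086761
RL = -20 * log10(0.3086761) = 10.21 dB

10.21 dB


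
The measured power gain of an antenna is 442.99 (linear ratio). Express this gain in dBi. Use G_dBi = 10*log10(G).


G_dBi = 10 * log10(442.99) = 26.46 dBi

26.46 dBi


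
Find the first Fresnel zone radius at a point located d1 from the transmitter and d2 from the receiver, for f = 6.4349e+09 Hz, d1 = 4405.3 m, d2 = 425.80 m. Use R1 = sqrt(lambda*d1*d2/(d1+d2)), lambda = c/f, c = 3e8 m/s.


lambda = c / f = 3.0000e+08 / 6.4349e+09 = 0.04662077 m
R1 = sqrt(0.04662077 * 4405.3 * 425.80 / (4405.3 + 425.80)) = 4.255 m

4.255 m


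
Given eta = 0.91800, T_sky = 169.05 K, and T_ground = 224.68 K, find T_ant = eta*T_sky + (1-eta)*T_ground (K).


T_ant = 0.91800 * 169.05 + (1 - 0.91800) * 224.68 = 173.6 K

173.6 K


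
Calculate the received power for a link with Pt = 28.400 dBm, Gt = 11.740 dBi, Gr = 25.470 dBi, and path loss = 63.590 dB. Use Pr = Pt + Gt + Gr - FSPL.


Pr = 28.400 + 11.740 + 25.470 - 63.590 = 2.02 dBm

2.02 dBm


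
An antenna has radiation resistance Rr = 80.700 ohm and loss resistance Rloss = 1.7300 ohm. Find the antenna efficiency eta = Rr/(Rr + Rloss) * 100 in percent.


eta = 80.700 / (80.700 + 1.7300) * 100 = 97.90%

97.90%


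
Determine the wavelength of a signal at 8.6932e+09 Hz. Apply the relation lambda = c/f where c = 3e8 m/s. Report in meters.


lambda = c / f = 3.0000e+08 / 8.6932e+09 = 0.03451 m

0.03451 m


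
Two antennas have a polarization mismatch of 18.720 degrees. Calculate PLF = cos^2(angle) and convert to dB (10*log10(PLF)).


PLF_linear = cos^2(18.720 deg) = 0.8969952
PLF_dB = 10 * log10(0.8969952) = -0.4721 dB

-0.4721 dB


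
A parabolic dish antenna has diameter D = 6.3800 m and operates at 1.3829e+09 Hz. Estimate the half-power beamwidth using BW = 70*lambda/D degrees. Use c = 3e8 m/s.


lambda = c / f = 3.0000e+08 / 1.3829e+09 = 0.2169354 m
BW = 70 * 0.2169354 / 6.3800 = 2.380 deg

2.380 deg


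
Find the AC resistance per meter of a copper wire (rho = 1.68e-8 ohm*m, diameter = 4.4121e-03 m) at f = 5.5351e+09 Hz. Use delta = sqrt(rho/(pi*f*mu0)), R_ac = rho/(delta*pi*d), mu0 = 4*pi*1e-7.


delta = sqrt(1.68e-8 / (pi * 5.5351e+09 * 4*pi*1e-7)) = 8.768232e-07 m
R_ac = 1.68e-8 / (8.768232e-07 * pi * 4.4121e-03) = 1.382 ohm/m

1.382 ohm/m


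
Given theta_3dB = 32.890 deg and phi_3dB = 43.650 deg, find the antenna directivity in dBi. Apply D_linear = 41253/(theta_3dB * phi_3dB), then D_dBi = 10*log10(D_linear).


D_linear = 41253 / (32.890 * 43.650) = 28.73475
D_dBi = 10 * log10(28.73475) = 14.58 dBi

14.58 dBi


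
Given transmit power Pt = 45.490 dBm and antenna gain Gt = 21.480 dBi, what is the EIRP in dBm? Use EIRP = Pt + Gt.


EIRP = Pt + Gt = 45.490 + 21.480 = 66.97 dBm

66.97 dBm


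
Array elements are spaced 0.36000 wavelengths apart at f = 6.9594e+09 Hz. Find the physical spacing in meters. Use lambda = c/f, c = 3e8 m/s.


lambda = c / f = 3.0000e+08 / 6.9594e+09 = 0.04310716 m
d = 0.36000 * 0.04310716 = 0.01552 m

0.01552 m


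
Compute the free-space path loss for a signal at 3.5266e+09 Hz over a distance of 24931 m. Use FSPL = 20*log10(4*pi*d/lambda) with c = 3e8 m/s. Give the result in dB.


lambda = c / f = 3.0000e+08 / 3.5266e+09 = 0.08506777 m
FSPL = 20 * log10(4*pi*24931/0.08506777) = 131.3 dB

131.3 dB


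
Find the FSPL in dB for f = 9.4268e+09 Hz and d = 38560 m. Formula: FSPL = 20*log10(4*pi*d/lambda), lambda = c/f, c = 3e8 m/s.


lambda = c / f = 3.0000e+08 / 9.4268e+09 = 0.03182416 m
FSPL = 20 * log10(4*pi*38560/0.03182416) = 143.7 dB

143.7 dB


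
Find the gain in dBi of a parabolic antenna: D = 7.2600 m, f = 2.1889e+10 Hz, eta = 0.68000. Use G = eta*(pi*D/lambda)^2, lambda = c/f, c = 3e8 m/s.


lambda = c / f = 3.0000e+08 / 2.1889e+10 = 0.01370551 m
G_linear = 0.68000 * (pi * 7.2600 / 0.01370551)^2 = 1.883179e+06
G_dBi = 10 * log10(1.883179e+06) = 62.75 dBi

62.75 dBi


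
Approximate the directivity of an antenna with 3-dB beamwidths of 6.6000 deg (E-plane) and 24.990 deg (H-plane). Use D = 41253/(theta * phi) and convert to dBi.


D_linear = 41253 / (6.6000 * 24.990) = 250.1182
D_dBi = 10 * log10(250.1182) = 23.98 dBi

23.98 dBi


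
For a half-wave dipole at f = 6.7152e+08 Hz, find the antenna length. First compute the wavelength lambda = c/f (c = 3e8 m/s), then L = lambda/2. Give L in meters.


lambda = c / f = 3.0000e+08 / 6.7152e+08 = 0.4467477 m
L = lambda / 2 = 0.4467477 / 2 = 0.2234 m

0.2234 m


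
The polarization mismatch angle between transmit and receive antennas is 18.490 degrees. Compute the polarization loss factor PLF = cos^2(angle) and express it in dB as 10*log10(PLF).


PLF_linear = cos^2(18.490 deg) = 0.8994228
PLF_dB = 10 * log10(0.8994228) = -0.4604 dB

-0.4604 dB


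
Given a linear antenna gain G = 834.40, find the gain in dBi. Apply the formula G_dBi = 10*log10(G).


G_dBi = 10 * log10(834.40) = 29.21 dBi

29.21 dBi


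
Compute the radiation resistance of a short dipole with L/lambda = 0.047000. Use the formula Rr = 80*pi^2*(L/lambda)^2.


Rr = 80 * pi^2 * (0.047000)^2 = 80 * 9.869604 * 2.209000e-03 = 1.744 ohm

1.744 ohm


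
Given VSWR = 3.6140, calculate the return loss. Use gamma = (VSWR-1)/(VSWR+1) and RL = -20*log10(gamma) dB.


gamma = (3.6140 - 1) / (3.6140 + 1) = 0.5665366
RL = -20 * log10(0.5665366) = 4.935 dB

4.935 dB


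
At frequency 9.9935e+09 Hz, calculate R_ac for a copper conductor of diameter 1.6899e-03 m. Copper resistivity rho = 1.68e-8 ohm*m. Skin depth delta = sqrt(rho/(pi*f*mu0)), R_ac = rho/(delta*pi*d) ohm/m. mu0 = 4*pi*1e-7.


delta = sqrt(1.68e-8 / (pi * 9.9935e+09 * 4*pi*1e-7)) = 6.525533e-07 m
R_ac = 1.68e-8 / (6.525533e-07 * pi * 1.6899e-03) = 4.849 ohm/m

4.849 ohm/m


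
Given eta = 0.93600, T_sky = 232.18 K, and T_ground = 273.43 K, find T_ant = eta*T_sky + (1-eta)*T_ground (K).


T_ant = 0.93600 * 232.18 + (1 - 0.93600) * 273.43 = 234.8 K

234.8 K


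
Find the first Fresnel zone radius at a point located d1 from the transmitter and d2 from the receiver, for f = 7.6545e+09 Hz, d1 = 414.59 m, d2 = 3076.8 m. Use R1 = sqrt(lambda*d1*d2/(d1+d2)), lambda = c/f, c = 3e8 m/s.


lambda = c / f = 3.0000e+08 / 7.6545e+09 = 0.03919263 m
R1 = sqrt(0.03919263 * 414.59 * 3076.8 / (414.59 + 3076.8)) = 3.784 m

3.784 m


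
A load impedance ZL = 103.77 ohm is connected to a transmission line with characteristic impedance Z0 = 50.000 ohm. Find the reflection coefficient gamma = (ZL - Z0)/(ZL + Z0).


gamma = (103.77 - 50.000) / (103.77 + 50.000) = 0.3497

0.3497


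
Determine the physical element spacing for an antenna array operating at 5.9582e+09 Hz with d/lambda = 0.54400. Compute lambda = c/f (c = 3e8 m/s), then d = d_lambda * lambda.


lambda = c / f = 3.0000e+08 / 5.9582e+09 = 0.05035078 m
d = 0.54400 * 0.05035078 = 0.02739 m

0.02739 m


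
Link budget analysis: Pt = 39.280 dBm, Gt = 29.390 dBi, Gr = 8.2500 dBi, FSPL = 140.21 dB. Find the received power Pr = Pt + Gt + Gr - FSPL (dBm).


Pr = 39.280 + 29.390 + 8.2500 - 140.21 = -63.29 dBm

-63.29 dBm


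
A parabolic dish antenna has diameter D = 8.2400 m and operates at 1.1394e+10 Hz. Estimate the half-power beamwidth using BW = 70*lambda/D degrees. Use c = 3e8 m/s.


lambda = c / f = 3.0000e+08 / 1.1394e+10 = 0.02632965 m
BW = 70 * 0.02632965 / 8.2400 = 0.2237 deg

0.2237 deg


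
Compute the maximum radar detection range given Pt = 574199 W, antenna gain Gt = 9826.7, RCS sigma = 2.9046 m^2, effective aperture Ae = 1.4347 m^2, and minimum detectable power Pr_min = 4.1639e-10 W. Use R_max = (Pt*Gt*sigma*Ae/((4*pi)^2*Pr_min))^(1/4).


R^4 = 574199*9826.7*2.9046*1.4347 / ((4*pi)^2 * 4.1639e-10) = 3.576000e+17
R_max = 3.576000e+17^0.25 = 24454 m

24454 m


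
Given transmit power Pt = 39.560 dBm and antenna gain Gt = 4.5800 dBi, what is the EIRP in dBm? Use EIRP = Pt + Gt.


EIRP = Pt + Gt = 39.560 + 4.5800 = 44.14 dBm

44.14 dBm


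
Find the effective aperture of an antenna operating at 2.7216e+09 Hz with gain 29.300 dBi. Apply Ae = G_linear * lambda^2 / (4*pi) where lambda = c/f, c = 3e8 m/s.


lambda = c / f = 3.0000e+08 / 2.7216e+09 = 0.1102293 m
G_linear = 10^(29.300/10) = 851.1380
Ae = G_linear * lambda^2 / (4*pi) = 851.1380 * 0.1102293^2 / (4*pi) = 0.8230 m^2

0.8230 m^2


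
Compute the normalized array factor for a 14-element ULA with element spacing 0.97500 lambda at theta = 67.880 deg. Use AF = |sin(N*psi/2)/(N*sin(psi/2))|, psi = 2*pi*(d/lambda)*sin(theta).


psi = 2*pi*0.97500*sin(67.880 deg) = 5.675207 rad
AF = |sin(14*5.675207/2) / (14*sin(5.675207/2))| = 0.2142

0.2142


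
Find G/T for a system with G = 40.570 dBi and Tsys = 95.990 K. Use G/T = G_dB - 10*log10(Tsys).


G/T = 40.570 - 10*log10(95.990) = 40.570 - 19.82226 = 20.75 dB/K

20.75 dB/K


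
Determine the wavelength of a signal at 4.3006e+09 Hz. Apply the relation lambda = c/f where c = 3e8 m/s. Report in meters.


lambda = c / f = 3.0000e+08 / 4.3006e+09 = 0.06976 m

0.06976 m


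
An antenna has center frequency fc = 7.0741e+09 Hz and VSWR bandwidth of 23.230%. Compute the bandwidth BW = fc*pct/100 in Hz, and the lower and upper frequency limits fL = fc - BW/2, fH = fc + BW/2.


BW = 7.0741e+09 * 23.230/100 = 1.643313e+09 Hz
fL = 7.0741e+09 - 1.643313e+09/2 = 6.252e+09 Hz
fH = 7.0741e+09 + 1.643313e+09/2 = 7.896e+09 Hz

BW=1.643e+09 Hz, fL=6.252e+09 Hz, fH=7.896e+09 Hz


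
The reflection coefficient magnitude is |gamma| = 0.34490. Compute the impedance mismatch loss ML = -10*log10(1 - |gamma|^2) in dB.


ML = -10 * log10(1 - 0.34490^2) = -10 * log10(0.88104399) = 0.5500 dB

0.5500 dB


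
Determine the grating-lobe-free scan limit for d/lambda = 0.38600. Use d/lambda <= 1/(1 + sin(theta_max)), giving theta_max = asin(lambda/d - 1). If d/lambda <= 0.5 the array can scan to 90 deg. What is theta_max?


lambda/d - 1 = 1/0.38600 - 1 = 1.590674 >= 1
d/lambda <= 0.5, so the array can scan to endfire without grating lobes: theta_max = 90 deg

90 deg


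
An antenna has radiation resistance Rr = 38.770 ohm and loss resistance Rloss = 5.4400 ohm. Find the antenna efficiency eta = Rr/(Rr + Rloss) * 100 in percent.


eta = 38.770 / (38.770 + 5.4400) * 100 = 87.70%

87.70%


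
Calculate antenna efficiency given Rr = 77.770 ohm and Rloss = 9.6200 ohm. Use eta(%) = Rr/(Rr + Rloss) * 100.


eta = 77.770 / (77.770 + 9.6200) * 100 = 88.99%

88.99%


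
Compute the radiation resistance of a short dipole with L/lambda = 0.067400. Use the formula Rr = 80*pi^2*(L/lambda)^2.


Rr = 80 * pi^2 * (0.067400)^2 = 80 * 9.869604 * 4.542760e-03 = 3.587 ohm

3.587 ohm


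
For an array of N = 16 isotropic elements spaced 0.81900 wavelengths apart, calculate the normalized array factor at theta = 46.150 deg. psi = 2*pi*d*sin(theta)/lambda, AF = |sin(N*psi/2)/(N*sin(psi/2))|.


psi = 2*pi*0.81900*sin(46.150 deg) = 3.711017 rad
AF = |sin(16*3.711017/2) / (16*sin(3.711017/2))| = 0.06432

0.06432


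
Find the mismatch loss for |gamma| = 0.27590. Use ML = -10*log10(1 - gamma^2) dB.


ML = -10 * log10(1 - 0.27590^2) = -10 * log10(0.92387919) = 0.3438 dB

0.3438 dB


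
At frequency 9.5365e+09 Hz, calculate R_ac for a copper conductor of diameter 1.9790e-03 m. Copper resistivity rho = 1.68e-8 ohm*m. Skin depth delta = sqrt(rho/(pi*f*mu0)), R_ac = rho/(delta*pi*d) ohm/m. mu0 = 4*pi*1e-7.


delta = sqrt(1.68e-8 / (pi * 9.5365e+09 * 4*pi*1e-7)) = 6.680059e-07 m
R_ac = 1.68e-8 / (6.680059e-07 * pi * 1.9790e-03) = 4.045 ohm/m

4.045 ohm/m


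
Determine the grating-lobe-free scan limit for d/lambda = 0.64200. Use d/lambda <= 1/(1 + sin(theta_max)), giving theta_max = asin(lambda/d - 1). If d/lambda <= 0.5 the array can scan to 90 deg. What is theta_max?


lambda/d - 1 = 1/0.64200 - 1 = 0.5576324
theta_max = asin(0.5576324) = 33.89 deg

33.89 deg


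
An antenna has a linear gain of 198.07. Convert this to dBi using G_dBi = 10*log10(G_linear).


G_dBi = 10 * log10(198.07) = 22.97 dBi

22.97 dBi


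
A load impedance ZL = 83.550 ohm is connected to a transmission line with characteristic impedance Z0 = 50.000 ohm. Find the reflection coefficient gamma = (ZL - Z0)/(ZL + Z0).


gamma = (83.550 - 50.000) / (83.550 + 50.000) = 0.2512

0.2512


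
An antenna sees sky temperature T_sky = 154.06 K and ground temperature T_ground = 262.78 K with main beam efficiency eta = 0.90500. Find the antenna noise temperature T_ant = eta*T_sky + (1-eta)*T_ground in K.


T_ant = 0.90500 * 154.06 + (1 - 0.90500) * 262.78 = 164.4 K

164.4 K


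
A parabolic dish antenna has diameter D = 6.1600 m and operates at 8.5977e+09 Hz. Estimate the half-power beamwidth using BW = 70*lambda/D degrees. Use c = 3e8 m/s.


lambda = c / f = 3.0000e+08 / 8.5977e+09 = 0.03489305 m
BW = 70 * 0.03489305 / 6.1600 = 0.3965 deg

0.3965 deg


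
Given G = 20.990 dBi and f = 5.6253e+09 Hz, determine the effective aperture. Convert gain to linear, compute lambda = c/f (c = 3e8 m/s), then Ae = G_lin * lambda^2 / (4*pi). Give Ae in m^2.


lambda = c / f = 3.0000e+08 / 5.6253e+09 = 0.05333049 m
G_linear = 10^(20.990/10) = 125.6030
Ae = G_linear * lambda^2 / (4*pi) = 125.6030 * 0.05333049^2 / (4*pi) = 0.02843 m^2

0.02843 m^2


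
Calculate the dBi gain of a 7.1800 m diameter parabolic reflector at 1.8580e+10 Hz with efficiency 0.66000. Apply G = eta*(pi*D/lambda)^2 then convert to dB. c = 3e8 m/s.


lambda = c / f = 3.0000e+08 / 1.8580e+10 = 0.01614639 m
G_linear = 0.66000 * (pi * 7.1800 / 0.01614639)^2 = 1.288077e+06
G_dBi = 10 * log10(1.288077e+06) = 61.10 dBi

61.10 dBi


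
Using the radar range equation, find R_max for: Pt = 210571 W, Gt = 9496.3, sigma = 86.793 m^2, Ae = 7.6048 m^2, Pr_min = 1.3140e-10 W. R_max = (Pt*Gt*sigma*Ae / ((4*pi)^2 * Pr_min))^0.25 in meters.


R^4 = 210571*9496.3*86.793*7.6048 / ((4*pi)^2 * 1.3140e-10) = 6.360780e+19
R_max = 6.360780e+19^0.25 = 89305 m

89305 m


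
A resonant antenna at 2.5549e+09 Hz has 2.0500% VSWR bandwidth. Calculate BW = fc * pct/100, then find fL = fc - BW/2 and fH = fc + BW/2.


BW = 2.5549e+09 * 2.0500/100 = 5.237545e+07 Hz
fL = 2.5549e+09 - 5.237545e+07/2 = 2.529e+09 Hz
fH = 2.5549e+09 + 5.237545e+07/2 = 2.581e+09 Hz

BW=5.238e+07 Hz, fL=2.529e+09 Hz, fH=2.581e+09 Hz


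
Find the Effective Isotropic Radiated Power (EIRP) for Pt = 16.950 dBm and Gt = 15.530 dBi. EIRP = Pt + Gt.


EIRP = Pt + Gt = 16.950 + 15.530 = 32.48 dBm

32.48 dBm


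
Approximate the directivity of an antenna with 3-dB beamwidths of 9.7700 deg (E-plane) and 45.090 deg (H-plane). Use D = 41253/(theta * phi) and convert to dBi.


D_linear = 41253 / (9.7700 * 45.090) = 93.64417
D_dBi = 10 * log10(93.64417) = 19.71 dBi

19.71 dBi


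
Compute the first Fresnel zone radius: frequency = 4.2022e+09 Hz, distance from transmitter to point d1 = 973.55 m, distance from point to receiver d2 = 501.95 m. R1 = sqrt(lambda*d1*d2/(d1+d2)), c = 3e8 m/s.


lambda = c / f = 3.0000e+08 / 4.2022e+09 = 0.07139118 m
R1 = sqrt(0.07139118 * 973.55 * 501.95 / (973.55 + 501.95)) = 4.863 m

4.863 m


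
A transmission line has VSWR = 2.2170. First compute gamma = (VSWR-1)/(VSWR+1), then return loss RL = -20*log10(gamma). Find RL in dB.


gamma = (2.2170 - 1) / (2.2170 + 1) = 0.3783028
RL = -20 * log10(0.3783028) = 8.443 dB

8.443 dB


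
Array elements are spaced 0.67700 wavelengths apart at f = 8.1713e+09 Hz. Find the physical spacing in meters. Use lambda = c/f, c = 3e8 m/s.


lambda = c / f = 3.0000e+08 / 8.1713e+09 = 0.03671386 m
d = 0.67700 * 0.03671386 = 0.02486 m

0.02486 m


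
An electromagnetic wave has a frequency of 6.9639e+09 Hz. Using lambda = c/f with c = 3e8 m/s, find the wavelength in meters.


lambda = c / f = 3.0000e+08 / 6.9639e+09 = 0.04308 m

0.04308 m


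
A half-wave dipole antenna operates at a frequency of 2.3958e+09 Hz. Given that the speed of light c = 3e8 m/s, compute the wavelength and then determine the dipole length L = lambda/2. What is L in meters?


lambda = c / f = 3.0000e+08 / 2.3958e+09 = 0.1252191 m
L = lambda / 2 = 0.1252191 / 2 = 0.06261 m

0.06261 m


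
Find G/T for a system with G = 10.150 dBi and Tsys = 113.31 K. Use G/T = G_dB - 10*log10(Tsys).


G/T = 10.150 - 10*log10(113.31) = 10.150 - 20.54268 = -10.39 dB/K

-10.39 dB/K


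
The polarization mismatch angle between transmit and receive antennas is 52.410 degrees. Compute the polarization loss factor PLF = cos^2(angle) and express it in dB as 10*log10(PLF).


PLF_linear = cos^2(52.410 deg) = 0.3721084
PLF_dB = 10 * log10(0.3721084) = -4.293 dB

-4.293 dB


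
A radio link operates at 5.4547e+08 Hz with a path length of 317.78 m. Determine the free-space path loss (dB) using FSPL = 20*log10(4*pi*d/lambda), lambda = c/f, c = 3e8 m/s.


lambda = c / f = 3.0000e+08 / 5.4547e+08 = 0.5499844 m
FSPL = 20 * log10(4*pi*317.78/0.5499844) = 77.22 dB

77.22 dB


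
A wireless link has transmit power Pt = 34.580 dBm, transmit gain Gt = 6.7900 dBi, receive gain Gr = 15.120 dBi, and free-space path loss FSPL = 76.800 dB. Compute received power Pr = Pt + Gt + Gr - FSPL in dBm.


Pr = 34.580 + 6.7900 + 15.120 - 76.800 = -20.31 dBm

-20.31 dBm


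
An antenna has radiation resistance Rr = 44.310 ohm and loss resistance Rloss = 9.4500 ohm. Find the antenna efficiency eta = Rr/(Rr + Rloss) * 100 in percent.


eta = 44.310 / (44.310 + 9.4500) * 100 = 82.42%

82.42%


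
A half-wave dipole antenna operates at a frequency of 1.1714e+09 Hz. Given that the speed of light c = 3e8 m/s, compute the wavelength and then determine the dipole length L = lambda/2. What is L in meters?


lambda = c / f = 3.0000e+08 / 1.1714e+09 = 0.2561038 m
L = lambda / 2 = 0.2561038 / 2 = 0.1281 m

0.1281 m


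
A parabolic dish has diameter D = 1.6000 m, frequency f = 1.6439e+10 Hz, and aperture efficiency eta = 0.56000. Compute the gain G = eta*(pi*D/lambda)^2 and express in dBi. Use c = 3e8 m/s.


lambda = c / f = 3.0000e+08 / 1.6439e+10 = 0.01824929 m
G_linear = 0.56000 * (pi * 1.6000 / 0.01824929)^2 = 42485.02
G_dBi = 10 * log10(42485.02) = 46.28 dBi

46.28 dBi


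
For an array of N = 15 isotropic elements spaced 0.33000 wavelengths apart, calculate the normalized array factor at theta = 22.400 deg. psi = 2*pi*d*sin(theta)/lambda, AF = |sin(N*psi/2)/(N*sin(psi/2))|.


psi = 2*pi*0.33000*sin(22.400 deg) = 0.7901308 rad
AF = |sin(15*0.7901308/2) / (15*sin(0.7901308/2))| = 0.06057

0.06057


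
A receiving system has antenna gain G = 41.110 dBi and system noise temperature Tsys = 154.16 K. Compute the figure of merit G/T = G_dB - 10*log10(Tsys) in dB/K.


G/T = 41.110 - 10*log10(154.16) = 41.110 - 21.87972 = 19.23 dB/K

19.23 dB/K


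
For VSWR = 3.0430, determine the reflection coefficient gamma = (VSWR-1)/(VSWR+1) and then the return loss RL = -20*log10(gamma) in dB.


gamma = (3.0430 - 1) / (3.0430 + 1) = 0.5053178
RL = -20 * log10(0.5053178) = 5.929 dB

5.929 dB


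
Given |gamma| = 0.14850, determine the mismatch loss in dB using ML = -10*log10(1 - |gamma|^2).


ML = -10 * log10(1 - 0.14850^2) = -10 * log10(0.97794775) = 0.09684 dB

0.09684 dB


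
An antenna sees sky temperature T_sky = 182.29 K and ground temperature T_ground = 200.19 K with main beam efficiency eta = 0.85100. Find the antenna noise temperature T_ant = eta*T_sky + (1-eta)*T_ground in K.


T_ant = 0.85100 * 182.29 + (1 - 0.85100) * 200.19 = 185.0 K

185.0 K


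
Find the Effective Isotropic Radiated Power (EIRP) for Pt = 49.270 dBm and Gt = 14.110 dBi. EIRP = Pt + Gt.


EIRP = Pt + Gt = 49.270 + 14.110 = 63.38 dBm

63.38 dBm


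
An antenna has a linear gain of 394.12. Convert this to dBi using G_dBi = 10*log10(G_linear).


G_dBi = 10 * log10(394.12) = 25.96 dBi

25.96 dBi


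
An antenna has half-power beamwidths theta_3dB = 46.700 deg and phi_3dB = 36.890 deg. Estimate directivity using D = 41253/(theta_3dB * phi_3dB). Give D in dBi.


D_linear = 41253 / (46.700 * 36.890) = 23.94584
D_dBi = 10 * log10(23.94584) = 13.79 dBi

13.79 dBi


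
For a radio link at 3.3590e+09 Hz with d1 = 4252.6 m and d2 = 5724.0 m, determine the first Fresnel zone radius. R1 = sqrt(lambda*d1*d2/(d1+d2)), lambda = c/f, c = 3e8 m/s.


lambda = c / f = 3.0000e+08 / 3.3590e+09 = 0.08931230 m
R1 = sqrt(0.08931230 * 4252.6 * 5724.0 / (4252.6 + 5724.0)) = 14.76 m

14.76 m


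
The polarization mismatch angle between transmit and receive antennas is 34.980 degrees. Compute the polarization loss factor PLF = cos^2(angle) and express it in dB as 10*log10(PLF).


PLF_linear = cos^2(34.980 deg) = 0.6713380
PLF_dB = 10 * log10(0.6713380) = -1.731 dB

-1.731 dB


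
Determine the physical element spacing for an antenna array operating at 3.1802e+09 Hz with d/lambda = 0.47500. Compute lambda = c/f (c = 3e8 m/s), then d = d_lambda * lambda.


lambda = c / f = 3.0000e+08 / 3.1802e+09 = 0.09433369 m
d = 0.47500 * 0.09433369 = 0.04481 m

0.04481 m


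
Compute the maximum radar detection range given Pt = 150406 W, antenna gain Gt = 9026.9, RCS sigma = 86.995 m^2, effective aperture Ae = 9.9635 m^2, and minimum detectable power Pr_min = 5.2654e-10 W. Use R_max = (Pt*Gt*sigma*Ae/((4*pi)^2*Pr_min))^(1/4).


R^4 = 150406*9026.9*86.995*9.9635 / ((4*pi)^2 * 5.2654e-10) = 1.415334e+19
R_max = 1.415334e+19^0.25 = 61336 m

61336 m


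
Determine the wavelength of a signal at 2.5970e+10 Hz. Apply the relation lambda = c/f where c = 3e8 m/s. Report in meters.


lambda = c / f = 3.0000e+08 / 2.5970e+10 = 0.01155 m

0.01155 m


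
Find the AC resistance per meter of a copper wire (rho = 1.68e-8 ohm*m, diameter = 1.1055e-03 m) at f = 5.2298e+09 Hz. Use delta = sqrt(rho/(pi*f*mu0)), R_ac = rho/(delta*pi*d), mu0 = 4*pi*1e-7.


delta = sqrt(1.68e-8 / (pi * 5.2298e+09 * 4*pi*1e-7)) = 9.020534e-07 m
R_ac = 1.68e-8 / (9.020534e-07 * pi * 1.1055e-03) = 5.363 ohm/m

5.363 ohm/m


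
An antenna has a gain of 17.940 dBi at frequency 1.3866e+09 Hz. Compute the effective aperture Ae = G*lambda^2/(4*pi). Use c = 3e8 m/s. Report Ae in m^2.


lambda = c / f = 3.0000e+08 / 1.3866e+09 = 0.2163566 m
G_linear = 10^(17.940/10) = 62.23003
Ae = G_linear * lambda^2 / (4*pi) = 62.23003 * 0.2163566^2 / (4*pi) = 0.2318 m^2

0.2318 m^2


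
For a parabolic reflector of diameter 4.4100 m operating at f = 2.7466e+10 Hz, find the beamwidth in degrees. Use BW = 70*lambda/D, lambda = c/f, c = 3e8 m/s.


lambda = c / f = 3.0000e+08 / 2.7466e+10 = 0.01092260 m
BW = 70 * 0.01092260 / 4.4100 = 0.1734 deg

0.1734 deg


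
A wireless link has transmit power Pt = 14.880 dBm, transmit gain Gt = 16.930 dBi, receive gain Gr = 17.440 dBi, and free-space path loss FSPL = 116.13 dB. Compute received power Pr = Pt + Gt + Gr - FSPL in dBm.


Pr = 14.880 + 16.930 + 17.440 - 116.13 = -66.88 dBm

-66.88 dBm


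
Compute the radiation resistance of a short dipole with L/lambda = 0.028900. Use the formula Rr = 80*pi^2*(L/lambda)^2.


Rr = 80 * pi^2 * (0.028900)^2 = 80 * 9.869604 * 8.352100e-04 = 0.6595 ohm

0.6595 ohm


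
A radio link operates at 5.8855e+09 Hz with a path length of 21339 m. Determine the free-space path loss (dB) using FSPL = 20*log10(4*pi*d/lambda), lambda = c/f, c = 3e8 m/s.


lambda = c / f = 3.0000e+08 / 5.8855e+09 = 0.05097273 m
FSPL = 20 * log10(4*pi*21339/0.05097273) = 134.4 dB

134.4 dB


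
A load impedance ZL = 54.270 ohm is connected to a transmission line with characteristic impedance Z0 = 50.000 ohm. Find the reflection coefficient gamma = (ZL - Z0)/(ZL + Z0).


gamma = (54.270 - 50.000) / (54.270 + 50.000) = 0.04095

0.04095


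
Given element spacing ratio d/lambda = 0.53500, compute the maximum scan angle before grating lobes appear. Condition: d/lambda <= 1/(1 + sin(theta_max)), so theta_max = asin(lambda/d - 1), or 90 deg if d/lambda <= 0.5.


lambda/d - 1 = 1/0.53500 - 1 = 0.8691589
theta_max = asin(0.8691589) = 60.36 deg

60.36 deg


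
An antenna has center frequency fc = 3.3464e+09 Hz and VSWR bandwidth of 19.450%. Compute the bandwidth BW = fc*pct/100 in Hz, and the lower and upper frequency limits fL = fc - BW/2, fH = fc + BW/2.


BW = 3.3464e+09 * 19.450/100 = 6.508748e+08 Hz
fL = 3.3464e+09 - 6.508748e+08/2 = 3.021e+09 Hz
fH = 3.3464e+09 + 6.508748e+08/2 = 3.672e+09 Hz

BW=6.509e+08 Hz, fL=3.021e+09 Hz, fH=3.672e+09 Hz


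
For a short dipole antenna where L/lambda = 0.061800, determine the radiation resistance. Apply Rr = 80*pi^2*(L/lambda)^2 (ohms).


Rr = 80 * pi^2 * (0.061800)^2 = 80 * 9.869604 * 3.819240e-03 = 3.016 ohm

3.016 ohm


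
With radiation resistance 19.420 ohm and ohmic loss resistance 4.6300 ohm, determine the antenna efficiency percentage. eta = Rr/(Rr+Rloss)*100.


eta = 19.420 / (19.420 + 4.6300) * 100 = 80.75%

80.75%


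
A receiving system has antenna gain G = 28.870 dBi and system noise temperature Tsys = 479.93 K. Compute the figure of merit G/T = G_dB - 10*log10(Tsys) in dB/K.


G/T = 28.870 - 10*log10(479.93) = 28.870 - 26.81178 = 2.058 dB/K

2.058 dB/K


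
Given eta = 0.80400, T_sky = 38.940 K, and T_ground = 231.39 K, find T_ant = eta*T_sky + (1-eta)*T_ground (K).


T_ant = 0.80400 * 38.940 + (1 - 0.80400) * 231.39 = 76.66 K

76.66 K


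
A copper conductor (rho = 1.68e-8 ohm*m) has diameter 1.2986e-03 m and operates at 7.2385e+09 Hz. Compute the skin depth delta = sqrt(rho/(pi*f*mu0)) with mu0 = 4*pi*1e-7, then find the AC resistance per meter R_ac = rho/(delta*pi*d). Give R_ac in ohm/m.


delta = sqrt(1.68e-8 / (pi * 7.2385e+09 * 4*pi*1e-7)) = 7.667442e-07 m
R_ac = 1.68e-8 / (7.667442e-07 * pi * 1.2986e-03) = 5.371 ohm/m

5.371 ohm/m


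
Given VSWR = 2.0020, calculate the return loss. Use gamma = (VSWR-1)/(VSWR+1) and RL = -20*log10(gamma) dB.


gamma = (2.0020 - 1) / (2.0020 + 1) = 0.3337775
RL = -20 * log10(0.3337775) = 9.531 dB

9.531 dB


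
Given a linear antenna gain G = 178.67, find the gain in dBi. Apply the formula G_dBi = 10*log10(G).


G_dBi = 10 * log10(178.67) = 22.52 dBi

22.52 dBi


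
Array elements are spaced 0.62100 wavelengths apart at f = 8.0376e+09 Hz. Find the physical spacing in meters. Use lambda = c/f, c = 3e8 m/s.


lambda = c / f = 3.0000e+08 / 8.0376e+09 = 0.03732457 m
d = 0.62100 * 0.03732457 = 0.02318 m

0.02318 m


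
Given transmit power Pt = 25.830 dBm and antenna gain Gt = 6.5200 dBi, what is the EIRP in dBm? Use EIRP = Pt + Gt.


EIRP = Pt + Gt = 25.830 + 6.5200 = 32.35 dBm

32.35 dBm


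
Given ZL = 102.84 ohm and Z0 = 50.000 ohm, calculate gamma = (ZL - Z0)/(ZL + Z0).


gamma = (102.84 - 50.000) / (102.84 + 50.000) = 0.3457

0.3457


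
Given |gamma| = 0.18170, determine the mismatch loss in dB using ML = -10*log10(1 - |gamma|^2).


ML = -10 * log10(1 - 0.18170^2) = -10 * log10(0.96698511) = 0.1458 dB

0.1458 dB


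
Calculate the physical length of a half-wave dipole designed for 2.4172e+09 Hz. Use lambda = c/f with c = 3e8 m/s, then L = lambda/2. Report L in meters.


lambda = c / f = 3.0000e+08 / 2.4172e+09 = 0.1241105 m
L = lambda / 2 = 0.1241105 / 2 = 0.06206 m

0.06206 m


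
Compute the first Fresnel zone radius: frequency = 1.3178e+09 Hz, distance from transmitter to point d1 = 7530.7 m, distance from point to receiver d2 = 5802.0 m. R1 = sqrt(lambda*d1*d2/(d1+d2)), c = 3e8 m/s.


lambda = c / f = 3.0000e+08 / 1.3178e+09 = 0.2276521 m
R1 = sqrt(0.2276521 * 7530.7 * 5802.0 / (7530.7 + 5802.0)) = 27.31 m

27.31 m


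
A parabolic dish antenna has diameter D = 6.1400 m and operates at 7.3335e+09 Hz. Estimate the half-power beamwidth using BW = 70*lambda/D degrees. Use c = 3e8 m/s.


lambda = c / f = 3.0000e+08 / 7.3335e+09 = 0.04090816 m
BW = 70 * 0.04090816 / 6.1400 = 0.4664 deg

0.4664 deg


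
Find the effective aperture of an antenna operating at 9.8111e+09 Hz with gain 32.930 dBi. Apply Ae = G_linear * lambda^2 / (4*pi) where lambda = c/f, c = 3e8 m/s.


lambda = c / f = 3.0000e+08 / 9.8111e+09 = 0.03057761 m
G_linear = 10^(32.930/10) = 1963.360
Ae = G_linear * lambda^2 / (4*pi) = 1963.360 * 0.03057761^2 / (4*pi) = 0.1461 m^2

0.1461 m^2


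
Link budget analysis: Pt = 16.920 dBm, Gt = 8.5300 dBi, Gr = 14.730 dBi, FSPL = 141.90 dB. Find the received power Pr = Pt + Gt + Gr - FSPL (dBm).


Pr = 16.920 + 8.5300 + 14.730 - 141.90 = -101.72 dBm

-101.72 dBm


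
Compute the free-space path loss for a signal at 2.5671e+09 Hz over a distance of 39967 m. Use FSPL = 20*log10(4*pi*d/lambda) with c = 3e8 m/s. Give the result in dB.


lambda = c / f = 3.0000e+08 / 2.5671e+09 = 0.1168634 m
FSPL = 20 * log10(4*pi*39967/0.1168634) = 132.7 dB

132.7 dB


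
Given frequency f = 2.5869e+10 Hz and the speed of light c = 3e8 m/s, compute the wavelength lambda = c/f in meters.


lambda = c / f = 3.0000e+08 / 2.5869e+10 = 0.01160 m

0.01160 m


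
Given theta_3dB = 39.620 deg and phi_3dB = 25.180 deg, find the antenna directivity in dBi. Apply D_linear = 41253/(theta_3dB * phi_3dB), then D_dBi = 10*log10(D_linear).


D_linear = 41253 / (39.620 * 25.180) = 41.35094
D_dBi = 10 * log10(41.35094) = 16.16 dBi

16.16 dBi


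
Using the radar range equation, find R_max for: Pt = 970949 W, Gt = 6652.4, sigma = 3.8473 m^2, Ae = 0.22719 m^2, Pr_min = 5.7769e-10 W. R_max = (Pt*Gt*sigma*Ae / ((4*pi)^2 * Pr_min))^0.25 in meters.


R^4 = 970949*6652.4*3.8473*0.22719 / ((4*pi)^2 * 5.7769e-10) = 6.188786e+16
R_max = 6.188786e+16^0.25 = 15773 m

15773 m


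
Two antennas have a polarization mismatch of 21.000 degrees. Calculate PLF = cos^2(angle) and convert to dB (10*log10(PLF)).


PLF_linear = cos^2(21.000 deg) = 0.8715724
PLF_dB = 10 * log10(0.8715724) = -0.5970 dB

-0.5970 dB


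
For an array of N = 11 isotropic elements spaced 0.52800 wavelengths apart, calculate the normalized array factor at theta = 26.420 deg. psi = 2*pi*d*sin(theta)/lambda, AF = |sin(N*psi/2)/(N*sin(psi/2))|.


psi = 2*pi*0.52800*sin(26.420 deg) = 1.476124 rad
AF = |sin(11*1.476124/2) / (11*sin(1.476124/2))| = 0.1304

0.1304


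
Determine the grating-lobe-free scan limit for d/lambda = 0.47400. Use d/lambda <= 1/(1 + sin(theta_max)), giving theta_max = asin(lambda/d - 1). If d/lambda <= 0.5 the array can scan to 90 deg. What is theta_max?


lambda/d - 1 = 1/0.47400 - 1 = 1.109705 >= 1
d/lambda <= 0.5, so the array can scan to endfire without grating lobes: theta_max = 90 deg

90 deg


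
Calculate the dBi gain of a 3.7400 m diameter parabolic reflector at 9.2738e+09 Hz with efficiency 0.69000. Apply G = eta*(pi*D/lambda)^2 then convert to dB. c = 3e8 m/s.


lambda = c / f = 3.0000e+08 / 9.2738e+09 = 0.03234920 m
G_linear = 0.69000 * (pi * 3.7400 / 0.03234920)^2 = 91025.89
G_dBi = 10 * log10(91025.89) = 49.59 dBi

49.59 dBi


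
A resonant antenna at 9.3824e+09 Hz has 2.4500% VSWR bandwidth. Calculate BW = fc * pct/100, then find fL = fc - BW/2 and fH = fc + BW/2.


BW = 9.3824e+09 * 2.4500/100 = 2.298688e+08 Hz
fL = 9.3824e+09 - 2.298688e+08/2 = 9.267e+09 Hz
fH = 9.3824e+09 + 2.298688e+08/2 = 9.497e+09 Hz

BW=2.299e+08 Hz, fL=9.267e+09 Hz, fH=9.497e+09 Hz


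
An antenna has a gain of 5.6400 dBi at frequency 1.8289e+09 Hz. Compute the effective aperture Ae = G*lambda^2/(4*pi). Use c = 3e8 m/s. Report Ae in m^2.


lambda = c / f = 3.0000e+08 / 1.8289e+09 = 0.1640330 m
G_linear = 10^(5.6400/10) = 3.664376
Ae = G_linear * lambda^2 / (4*pi) = 3.664376 * 0.1640330^2 / (4*pi) = 7.846e-03 m^2

7.846e-03 m^2


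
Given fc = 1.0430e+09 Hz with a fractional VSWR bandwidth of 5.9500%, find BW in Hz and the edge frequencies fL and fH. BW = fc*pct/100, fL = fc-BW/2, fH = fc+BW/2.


BW = 1.0430e+09 * 5.9500/100 = 6.205850e+07 Hz
fL = 1.0430e+09 - 6.205850e+07/2 = 1.012e+09 Hz
fH = 1.0430e+09 + 6.205850e+07/2 = 1.074e+09 Hz

BW=6.206e+07 Hz, fL=1.012e+09 Hz, fH=1.074e+09 Hz


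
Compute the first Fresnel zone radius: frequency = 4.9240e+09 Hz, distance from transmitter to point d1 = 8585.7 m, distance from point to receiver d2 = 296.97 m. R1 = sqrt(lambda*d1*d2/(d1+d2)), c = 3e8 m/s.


lambda = c / f = 3.0000e+08 / 4.9240e+09 = 0.06092608 m
R1 = sqrt(0.06092608 * 8585.7 * 296.97 / (8585.7 + 296.97)) = 4.182 m

4.182 m


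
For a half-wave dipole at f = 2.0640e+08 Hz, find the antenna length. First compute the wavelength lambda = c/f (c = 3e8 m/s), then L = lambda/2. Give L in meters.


lambda = c / f = 3.0000e+08 / 2.0640e+08 = 1.453488 m
L = lambda / 2 = 1.453488 / 2 = 0.7267 m

0.7267 m


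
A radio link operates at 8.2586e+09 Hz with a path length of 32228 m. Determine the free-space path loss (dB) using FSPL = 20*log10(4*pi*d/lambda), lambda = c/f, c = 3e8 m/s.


lambda = c / f = 3.0000e+08 / 8.2586e+09 = 0.03632577 m
FSPL = 20 * log10(4*pi*32228/0.03632577) = 140.9 dB

140.9 dB


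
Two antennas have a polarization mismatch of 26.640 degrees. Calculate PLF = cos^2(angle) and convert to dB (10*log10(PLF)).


PLF_linear = cos^2(26.640 deg) = 0.7989525
PLF_dB = 10 * log10(0.7989525) = -0.9748 dB

-0.9748 dB


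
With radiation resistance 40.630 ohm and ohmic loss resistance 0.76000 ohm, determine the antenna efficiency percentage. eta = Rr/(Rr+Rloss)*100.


eta = 40.630 / (40.630 + 0.76000) * 100 = 98.16%

98.16%


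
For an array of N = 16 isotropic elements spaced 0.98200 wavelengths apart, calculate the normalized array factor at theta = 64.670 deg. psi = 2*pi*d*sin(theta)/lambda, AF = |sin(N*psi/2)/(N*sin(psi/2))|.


psi = 2*pi*0.98200*sin(64.670 deg) = 5.576887 rad
AF = |sin(16*5.576887/2) / (16*sin(5.576887/2))| = 0.1069

0.1069


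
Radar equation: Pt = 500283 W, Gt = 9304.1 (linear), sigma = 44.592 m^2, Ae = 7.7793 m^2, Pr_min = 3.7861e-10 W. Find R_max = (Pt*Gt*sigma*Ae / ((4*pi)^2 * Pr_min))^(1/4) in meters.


R^4 = 500283*9304.1*44.592*7.7793 / ((4*pi)^2 * 3.7861e-10) = 2.700696e+19
R_max = 2.700696e+19^0.25 = 72089 m

72089 m


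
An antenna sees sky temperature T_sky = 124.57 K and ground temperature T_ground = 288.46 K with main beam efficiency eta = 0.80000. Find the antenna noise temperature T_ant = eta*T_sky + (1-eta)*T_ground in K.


T_ant = 0.80000 * 124.57 + (1 - 0.80000) * 288.46 = 157.3 K

157.3 K


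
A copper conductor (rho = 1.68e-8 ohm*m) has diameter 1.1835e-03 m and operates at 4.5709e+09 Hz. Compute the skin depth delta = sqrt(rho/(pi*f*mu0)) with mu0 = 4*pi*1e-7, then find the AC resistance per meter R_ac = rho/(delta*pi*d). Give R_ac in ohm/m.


delta = sqrt(1.68e-8 / (pi * 4.5709e+09 * 4*pi*1e-7)) = 9.648814e-07 m
R_ac = 1.68e-8 / (9.648814e-07 * pi * 1.1835e-03) = 4.683 ohm/m

4.683 ohm/m


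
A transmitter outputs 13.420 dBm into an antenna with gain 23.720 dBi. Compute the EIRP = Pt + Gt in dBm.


EIRP = Pt + Gt = 13.420 + 23.720 = 37.14 dBm

37.14 dBm


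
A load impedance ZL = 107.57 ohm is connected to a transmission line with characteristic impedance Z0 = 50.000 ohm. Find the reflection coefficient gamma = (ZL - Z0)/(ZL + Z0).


gamma = (107.57 - 50.000) / (107.57 + 50.000) = 0.3654

0.3654


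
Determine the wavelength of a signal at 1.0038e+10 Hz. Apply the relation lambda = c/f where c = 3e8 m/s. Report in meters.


lambda = c / f = 3.0000e+08 / 1.0038e+10 = 0.02989 m

0.02989 m


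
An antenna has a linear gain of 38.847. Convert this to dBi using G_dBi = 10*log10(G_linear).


G_dBi = 10 * log10(38.847) = 15.89 dBi

15.89 dBi


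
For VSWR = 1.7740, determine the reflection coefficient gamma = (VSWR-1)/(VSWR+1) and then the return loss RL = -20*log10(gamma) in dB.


gamma = (1.7740 - 1) / (1.7740 + 1) = 0.2790195
RL = -20 * log10(0.2790195) = 11.09 dB

11.09 dB


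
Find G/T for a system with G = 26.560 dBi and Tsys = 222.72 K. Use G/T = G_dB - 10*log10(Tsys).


G/T = 26.560 - 10*log10(222.72) = 26.560 - 23.47759 = 3.082 dB/K

3.082 dB/K


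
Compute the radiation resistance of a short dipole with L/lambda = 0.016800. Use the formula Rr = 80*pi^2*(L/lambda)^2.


Rr = 80 * pi^2 * (0.016800)^2 = 80 * 9.869604 * 2.822400e-04 = 0.2228 ohm

0.2228 ohm


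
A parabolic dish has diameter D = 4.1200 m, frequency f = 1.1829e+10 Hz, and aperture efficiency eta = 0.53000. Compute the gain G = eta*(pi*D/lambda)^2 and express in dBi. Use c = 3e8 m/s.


lambda = c / f = 3.0000e+08 / 1.1829e+10 = 0.02536140 m
G_linear = 0.53000 * (pi * 4.1200 / 0.02536140)^2 = 138045.9
G_dBi = 10 * log10(138045.9) = 51.40 dBi

51.40 dBi


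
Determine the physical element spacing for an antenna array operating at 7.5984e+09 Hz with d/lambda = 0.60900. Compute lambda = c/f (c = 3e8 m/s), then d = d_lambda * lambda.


lambda = c / f = 3.0000e+08 / 7.5984e+09 = 0.03948200 m
d = 0.60900 * 0.03948200 = 0.02404 m

0.02404 m


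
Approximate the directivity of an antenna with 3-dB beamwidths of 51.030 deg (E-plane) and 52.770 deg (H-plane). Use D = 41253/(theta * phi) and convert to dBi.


D_linear = 41253 / (51.030 * 52.770) = 15.31944
D_dBi = 10 * log10(15.31944) = 11.85 dBi

11.85 dBi


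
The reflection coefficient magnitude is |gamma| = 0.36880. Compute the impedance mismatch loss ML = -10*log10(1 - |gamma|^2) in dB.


ML = -10 * log10(1 - 0.36880^2) = -10 * log10(0.86398656) = 0.6349 dB

0.6349 dB


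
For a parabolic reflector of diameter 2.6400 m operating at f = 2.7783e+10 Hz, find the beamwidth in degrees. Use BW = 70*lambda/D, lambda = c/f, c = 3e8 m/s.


lambda = c / f = 3.0000e+08 / 2.7783e+10 = 0.01079797 m
BW = 70 * 0.01079797 / 2.6400 = 0.2863 deg

0.2863 deg


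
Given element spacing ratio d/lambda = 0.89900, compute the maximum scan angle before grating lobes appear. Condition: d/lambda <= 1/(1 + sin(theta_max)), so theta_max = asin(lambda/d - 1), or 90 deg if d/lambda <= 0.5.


lambda/d - 1 = 1/0.89900 - 1 = 0.1123471
theta_max = asin(0.1123471) = 6.451 deg

6.451 deg


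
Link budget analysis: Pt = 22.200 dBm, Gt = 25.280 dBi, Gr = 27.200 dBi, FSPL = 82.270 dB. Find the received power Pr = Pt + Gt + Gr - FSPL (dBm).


Pr = 22.200 + 25.280 + 27.200 - 82.270 = -7.59 dBm

-7.59 dBm


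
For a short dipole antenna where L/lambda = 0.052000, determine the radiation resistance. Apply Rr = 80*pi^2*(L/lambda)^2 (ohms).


Rr = 80 * pi^2 * (0.052000)^2 = 80 * 9.869604 * 2.704000e-03 = 2.135 ohm

2.135 ohm


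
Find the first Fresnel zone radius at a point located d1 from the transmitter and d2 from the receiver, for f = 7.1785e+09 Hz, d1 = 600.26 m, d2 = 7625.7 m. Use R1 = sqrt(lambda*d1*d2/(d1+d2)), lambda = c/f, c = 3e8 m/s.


lambda = c / f = 3.0000e+08 / 7.1785e+09 = 0.04179146 m
R1 = sqrt(0.04179146 * 600.26 * 7625.7 / (600.26 + 7625.7)) = 4.822 m

4.822 m


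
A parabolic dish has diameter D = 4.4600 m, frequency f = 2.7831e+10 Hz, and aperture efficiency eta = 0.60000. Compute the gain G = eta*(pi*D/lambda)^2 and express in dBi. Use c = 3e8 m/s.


lambda = c / f = 3.0000e+08 / 2.7831e+10 = 0.01077935 m
G_linear = 0.60000 * (pi * 4.4600 / 0.01077935)^2 = 1.013761e+06
G_dBi = 10 * log10(1.013761e+06) = 60.06 dBi

60.06 dBi


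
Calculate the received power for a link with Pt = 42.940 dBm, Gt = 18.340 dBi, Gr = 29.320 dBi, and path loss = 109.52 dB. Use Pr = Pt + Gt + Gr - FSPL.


Pr = 42.940 + 18.340 + 29.320 - 109.52 = -18.92 dBm

-18.92 dBm
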